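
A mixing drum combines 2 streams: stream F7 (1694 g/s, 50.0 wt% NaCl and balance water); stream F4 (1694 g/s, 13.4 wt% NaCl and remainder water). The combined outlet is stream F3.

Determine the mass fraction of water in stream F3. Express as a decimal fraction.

0.6830

Total flow out = 1694 + 1694 = 3388 g/s.
water in = 1694×0.500 + 1694×0.866 = 2314 g/s.
water mass fraction in F3 = 2314/3388 = 0.6830.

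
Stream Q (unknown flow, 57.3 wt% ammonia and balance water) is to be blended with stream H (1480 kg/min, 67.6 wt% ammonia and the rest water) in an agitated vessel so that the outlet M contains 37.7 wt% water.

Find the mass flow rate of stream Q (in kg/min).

1569 kg/min

Let Q be the unknown flow. Total out = 1480 + Q.
water balance: 479.52 + 0.427·Q = 0.377·(1480 + Q)
(0.427 − 0.377)·Q = 0.377×1480 − 479.52 = 78.44
Q = 78.44 / 0.050 = 1568.8 kg/min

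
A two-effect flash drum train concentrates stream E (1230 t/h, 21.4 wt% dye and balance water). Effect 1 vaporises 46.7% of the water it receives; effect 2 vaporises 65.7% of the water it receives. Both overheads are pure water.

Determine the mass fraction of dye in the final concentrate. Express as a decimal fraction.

water in feed = 1230×0.786 = 966.78 t/h.
After stage 1: water left = (1−0.467)×966.78 = 515.29; stream total = 778.51 t/h.
After stage 2: water left = (1−0.657)×515.29 = 176.75; final concentrate = 439.97 t/h.
dye fraction = 263.22/439.97 = 0.598.

0.598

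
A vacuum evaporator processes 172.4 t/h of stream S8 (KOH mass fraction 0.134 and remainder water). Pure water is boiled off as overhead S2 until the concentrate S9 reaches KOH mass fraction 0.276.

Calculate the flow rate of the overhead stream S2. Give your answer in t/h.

KOH is conserved: 172.4×0.134 = 23.102 t/h all reports to the concentrate.
Concentrate = 23.102/(target fraction) = 83.701 t/h.
Overhead = 172.4 − 83.701 = 88.699 t/h.

88.7 t/h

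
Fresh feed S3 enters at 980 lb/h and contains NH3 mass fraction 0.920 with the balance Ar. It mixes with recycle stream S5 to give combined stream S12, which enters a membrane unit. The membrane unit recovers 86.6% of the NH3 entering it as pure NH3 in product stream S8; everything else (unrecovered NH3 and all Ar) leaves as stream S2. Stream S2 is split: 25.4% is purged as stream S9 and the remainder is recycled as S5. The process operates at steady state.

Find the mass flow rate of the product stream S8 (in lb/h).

867.5 lb/h

NH3 in S12: m_A = 980×0.920 + (1−0.254)·(1−0.866)·m_A, so m_A = 901.6/0.9000 = 1001.7 lb/h.
Product S8 = 0.866×1001.7 = 867.5 lb/h.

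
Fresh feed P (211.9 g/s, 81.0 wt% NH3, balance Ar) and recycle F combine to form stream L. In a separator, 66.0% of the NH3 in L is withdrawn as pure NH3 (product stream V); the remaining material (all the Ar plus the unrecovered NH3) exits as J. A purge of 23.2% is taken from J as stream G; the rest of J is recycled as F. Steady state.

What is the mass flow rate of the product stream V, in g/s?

NH3 in L: m_A = 211.9×0.810 + (1−0.232)·(1−0.660)·m_A, so m_A = 171.64/0.7389 = 232.3 g/s.
Product V = 0.660×232.3 = 153.32 g/s.

153.3 g/s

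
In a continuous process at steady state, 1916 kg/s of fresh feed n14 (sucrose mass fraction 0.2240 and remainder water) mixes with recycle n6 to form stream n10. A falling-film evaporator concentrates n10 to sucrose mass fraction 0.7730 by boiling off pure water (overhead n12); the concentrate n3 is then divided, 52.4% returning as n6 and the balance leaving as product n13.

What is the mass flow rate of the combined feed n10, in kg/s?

2527 kg/s

Overall sucrose balance (none leaves overhead): sucrose in fresh feed = sucrose in product, i.e. 1916×0.224 = (1−0.524)·n3·0.773.
n3 = 429.18/(0.773×0.476) = 1166.4 kg/s.
Recycle n6 = 0.524×1166.4 = 611.21 kg/s.
Combined feed n10 = 1916 + 611.21 = 2527.2 kg/s.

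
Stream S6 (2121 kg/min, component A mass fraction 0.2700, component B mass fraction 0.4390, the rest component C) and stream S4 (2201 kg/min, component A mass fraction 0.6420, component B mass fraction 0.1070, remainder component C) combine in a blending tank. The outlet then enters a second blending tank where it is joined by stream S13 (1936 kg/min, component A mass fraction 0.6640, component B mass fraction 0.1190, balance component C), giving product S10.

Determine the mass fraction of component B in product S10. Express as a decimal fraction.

0.2232

Overall, product flow = 6258 kg/min.
component B in = 2121×0.439 + 2201×0.107 + 1936×0.119 = 1397 kg/min.
component B fraction in S10 = 0.2232.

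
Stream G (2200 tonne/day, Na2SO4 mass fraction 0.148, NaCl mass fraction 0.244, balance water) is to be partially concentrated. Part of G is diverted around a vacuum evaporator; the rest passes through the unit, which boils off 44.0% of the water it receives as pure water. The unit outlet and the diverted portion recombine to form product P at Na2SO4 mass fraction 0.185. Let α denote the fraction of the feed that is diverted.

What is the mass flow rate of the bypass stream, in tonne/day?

555.3 tonne/day

All 2200×0.148 = 325.6 tonne/day of Na2SO4 reaches P, so P = 325.6/0.185 = 1760 tonne/day and vapour = 440 tonne/day.
The evaporator receives (1−α)·2200 of feed at 0.608 water and removes 0.440 of that water:
0.440×0.608×(1−α)×2200 = 440
(1−α) = 440/588.54 = 0.7476;  α = 0.2524.
Bypass flow = 0.2524×2200 = 555.26 tonne/day.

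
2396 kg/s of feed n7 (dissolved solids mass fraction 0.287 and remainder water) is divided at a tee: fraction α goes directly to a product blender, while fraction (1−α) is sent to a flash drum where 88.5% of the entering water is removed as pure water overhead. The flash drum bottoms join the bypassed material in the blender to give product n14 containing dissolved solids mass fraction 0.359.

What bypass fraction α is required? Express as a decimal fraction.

0.682

All 2396×0.287 = 687.65 kg/s of dissolved solids reaches n14, so n14 = 687.65/0.359 = 1915.5 kg/s and vapour = 480.53 kg/s.
The evaporator receives (1−α)·2396 of feed at 0.713 water and removes 0.885 of that water:
0.885×0.713×(1−α)×2396 = 480.53
(1−α) = 480.53/1511.9 = 0.3178;  α = 0.6822.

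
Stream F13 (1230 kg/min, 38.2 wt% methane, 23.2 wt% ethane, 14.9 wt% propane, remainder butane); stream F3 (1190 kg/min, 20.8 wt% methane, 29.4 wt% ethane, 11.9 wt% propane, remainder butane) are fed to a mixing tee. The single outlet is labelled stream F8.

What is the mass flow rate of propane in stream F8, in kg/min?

324.9 kg/min

propane out = propane in = 1230×0.149 + 1190×0.119 = 324.88 kg/min.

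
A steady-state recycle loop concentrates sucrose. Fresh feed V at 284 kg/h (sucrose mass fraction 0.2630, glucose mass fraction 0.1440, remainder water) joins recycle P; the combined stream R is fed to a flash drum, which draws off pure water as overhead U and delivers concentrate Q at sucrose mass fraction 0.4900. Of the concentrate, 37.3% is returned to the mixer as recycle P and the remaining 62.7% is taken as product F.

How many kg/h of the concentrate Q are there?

243.1 kg/h

Overall sucrose balance (none leaves overhead): sucrose in fresh feed = sucrose in product, i.e. 284×0.263 = (1−0.373)·Q·0.490.
Q = 74.692/(0.490×0.627) = 243.11 kg/h.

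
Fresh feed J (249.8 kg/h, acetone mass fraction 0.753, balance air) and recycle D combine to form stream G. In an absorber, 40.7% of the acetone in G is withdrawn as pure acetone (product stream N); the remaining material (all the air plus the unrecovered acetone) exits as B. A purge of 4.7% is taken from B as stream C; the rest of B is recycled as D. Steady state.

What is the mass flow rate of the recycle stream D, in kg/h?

air enters only via J and leaves only via the purge: 249.8×0.247 = 0.047×(air in B), and the absorber passes all air, so air in G = air in B = 1312.8 kg/h.
acetone in G: m_A = 249.8×0.753 + (1−0.047)·(1−0.407)·m_A, so m_A = 188.1/0.4349 = 432.54 kg/h.
B = (1−0.407)×432.54 + 1312.8 = 1569.3 kg/h.
Recycle D = (1−0.047)×1569.3 = 1495.5 kg/h.

1496 kg/h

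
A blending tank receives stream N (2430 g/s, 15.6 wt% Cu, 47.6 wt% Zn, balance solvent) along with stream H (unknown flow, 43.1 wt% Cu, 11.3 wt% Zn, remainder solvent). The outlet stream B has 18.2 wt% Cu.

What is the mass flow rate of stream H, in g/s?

253.7 g/s

Let H be the unknown flow. Total out = 2430 + H.
Cu balance: 379.08 + 0.431·H = 0.182·(2430 + H)
(0.431 − 0.182)·H = 0.182×2430 − 379.08 = 63.18
H = 63.18 / 0.249 = 253.73 g/s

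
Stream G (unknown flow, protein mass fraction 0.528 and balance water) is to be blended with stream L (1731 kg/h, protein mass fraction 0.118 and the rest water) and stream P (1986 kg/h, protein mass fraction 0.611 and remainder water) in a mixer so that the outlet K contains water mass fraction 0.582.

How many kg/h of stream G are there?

1236 kg/h

Let G be the unknown flow. Total out = 3717 + G.
water balance: 2299.3 + 0.472·G = 0.582·(3717 + G)
(0.472 − 0.582)·G = 0.582×3717 − 2299.3 = -136
G = -136 / -0.110 = 1236.4 kg/h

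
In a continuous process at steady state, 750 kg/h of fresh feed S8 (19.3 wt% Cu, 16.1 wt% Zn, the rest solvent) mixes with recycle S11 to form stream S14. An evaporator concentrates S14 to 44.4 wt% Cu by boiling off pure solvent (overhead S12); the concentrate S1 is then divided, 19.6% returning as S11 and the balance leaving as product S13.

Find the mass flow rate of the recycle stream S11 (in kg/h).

Overall Cu balance (none leaves overhead): Cu in fresh feed = Cu in product, i.e. 750×0.193 = (1−0.196)·S1·0.444.
S1 = 144.75/(0.444×0.804) = 405.49 kg/h.
Recycle S11 = 0.196×405.49 = 79.476 kg/h.

79.48 kg/h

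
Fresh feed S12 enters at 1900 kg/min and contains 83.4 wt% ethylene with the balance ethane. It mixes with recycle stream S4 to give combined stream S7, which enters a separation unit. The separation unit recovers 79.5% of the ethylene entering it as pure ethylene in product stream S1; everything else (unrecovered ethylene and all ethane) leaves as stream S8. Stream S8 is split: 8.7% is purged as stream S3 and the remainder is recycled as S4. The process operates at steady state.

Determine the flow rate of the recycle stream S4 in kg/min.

3675 kg/min

ethane enters only via S12 and leaves only via the purge: 1900×0.166 = 0.087×(ethane in S8), and the separation unit passes all ethane, so ethane in S7 = ethane in S8 = 3625.3 kg/min.
ethylene in S7: m_A = 1900×0.834 + (1−0.087)·(1−0.795)·m_A, so m_A = 1584.6/0.8128 = 1949.5 kg/min.
S8 = (1−0.795)×1949.5 + 3625.3 = 4024.9 kg/min.
Recycle S4 = (1−0.087)×4024.9 = 3674.8 kg/min.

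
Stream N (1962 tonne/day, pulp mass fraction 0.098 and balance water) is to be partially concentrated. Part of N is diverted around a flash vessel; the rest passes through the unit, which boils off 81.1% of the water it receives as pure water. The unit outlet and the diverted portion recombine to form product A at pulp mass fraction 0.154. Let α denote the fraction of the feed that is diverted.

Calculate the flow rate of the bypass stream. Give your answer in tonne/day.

986.7 tonne/day

All 1962×0.098 = 192.28 tonne/day of pulp reaches A, so A = 192.28/0.154 = 1248.5 tonne/day and vapour = 713.45 tonne/day.
The evaporator receives (1−α)·1962 of feed at 0.902 water and removes 0.811 of that water:
0.811×0.902×(1−α)×1962 = 713.45
(1−α) = 713.45/1435.2 = 0.4971;  α = 0.5029.
Bypass flow = 0.5029×1962 = 986.7 tonne/day.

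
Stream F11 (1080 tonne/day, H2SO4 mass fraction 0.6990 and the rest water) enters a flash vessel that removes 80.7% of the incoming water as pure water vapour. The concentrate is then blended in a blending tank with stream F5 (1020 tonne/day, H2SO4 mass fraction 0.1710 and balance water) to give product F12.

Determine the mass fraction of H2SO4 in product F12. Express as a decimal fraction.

0.5057

Vapour removed = 0.807×0.301×1080 = 262.34 tonne/day; concentrate = 817.66 tonne/day.
H2SO4 reaching the mixer = 754.92 (from concentrate) + 1020×0.171 = 929.34 tonne/day.
Product flow = 817.66 + 1020 = 1837.7 tonne/day; H2SO4 fraction = 0.5057.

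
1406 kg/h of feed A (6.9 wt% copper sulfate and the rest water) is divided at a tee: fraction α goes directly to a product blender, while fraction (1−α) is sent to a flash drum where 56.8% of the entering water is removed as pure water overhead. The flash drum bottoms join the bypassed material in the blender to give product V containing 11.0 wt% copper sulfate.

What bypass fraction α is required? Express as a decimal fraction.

All 1406×0.069 = 97.014 kg/h of copper sulfate reaches V, so V = 97.014/0.110 = 881.95 kg/h and vapour = 524.05 kg/h.
The evaporator receives (1−α)·1406 of feed at 0.931 water and removes 0.568 of that water:
0.568×0.931×(1−α)×1406 = 524.05
(1−α) = 524.05/743.5 = 0.7048;  α = 0.2952.

0.295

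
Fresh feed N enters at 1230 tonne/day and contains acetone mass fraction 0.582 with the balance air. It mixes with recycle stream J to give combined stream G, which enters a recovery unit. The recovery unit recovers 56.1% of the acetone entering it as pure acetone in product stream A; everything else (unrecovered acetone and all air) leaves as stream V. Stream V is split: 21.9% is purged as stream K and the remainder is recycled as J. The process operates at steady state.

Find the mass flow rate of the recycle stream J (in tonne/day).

2207 tonne/day

air enters only via N and leaves only via the purge: 1230×0.418 = 0.219×(air in V), and the recovery unit passes all air, so air in G = air in V = 2347.7 tonne/day.
acetone in G: m_A = 1230×0.582 + (1−0.219)·(1−0.561)·m_A, so m_A = 715.86/0.6571 = 1089.4 tonne/day.
V = (1−0.561)×1089.4 + 2347.7 = 2825.9 tonne/day.
Recycle J = (1−0.219)×2825.9 = 2207 tonne/day.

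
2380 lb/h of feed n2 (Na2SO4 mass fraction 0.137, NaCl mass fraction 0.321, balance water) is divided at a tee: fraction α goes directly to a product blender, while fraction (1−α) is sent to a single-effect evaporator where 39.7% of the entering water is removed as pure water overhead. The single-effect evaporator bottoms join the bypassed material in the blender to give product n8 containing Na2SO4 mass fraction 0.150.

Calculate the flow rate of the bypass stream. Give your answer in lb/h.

All 2380×0.137 = 326.06 lb/h of Na2SO4 reaches n8, so n8 = 326.06/0.150 = 2173.7 lb/h and vapour = 206.27 lb/h.
The evaporator receives (1−α)·2380 of feed at 0.542 water and removes 0.397 of that water:
0.397×0.542×(1−α)×2380 = 206.27
(1−α) = 206.27/512.11 = 0.4028;  α = 0.5972.
Bypass flow = 0.5972×2380 = 1421.4 lb/h.

1421 lb/h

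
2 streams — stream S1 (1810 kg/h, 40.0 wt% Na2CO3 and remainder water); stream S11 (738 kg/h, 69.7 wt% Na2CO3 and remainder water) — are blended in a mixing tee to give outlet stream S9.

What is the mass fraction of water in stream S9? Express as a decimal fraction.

0.514

Total flow out = 1810 + 738 = 2548 kg/h.
water in = 1810×0.600 + 738×0.303 = 1309.6 kg/h.
water mass fraction in S9 = 1309.6/2548 = 0.514.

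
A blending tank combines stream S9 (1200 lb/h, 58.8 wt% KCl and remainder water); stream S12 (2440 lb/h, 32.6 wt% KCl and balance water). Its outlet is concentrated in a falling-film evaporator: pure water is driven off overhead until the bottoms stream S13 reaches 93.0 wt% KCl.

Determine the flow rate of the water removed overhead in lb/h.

KCl entering = 1200×0.588 + 2440×0.326 = 1501 lb/h.
All KCl reports to S13, so S13 = 1501/0.930 = 1614 lb/h.
Total feed = 3640 lb/h; overhead = 3640 − 1614 = 2026 lb/h.

2026 lb/h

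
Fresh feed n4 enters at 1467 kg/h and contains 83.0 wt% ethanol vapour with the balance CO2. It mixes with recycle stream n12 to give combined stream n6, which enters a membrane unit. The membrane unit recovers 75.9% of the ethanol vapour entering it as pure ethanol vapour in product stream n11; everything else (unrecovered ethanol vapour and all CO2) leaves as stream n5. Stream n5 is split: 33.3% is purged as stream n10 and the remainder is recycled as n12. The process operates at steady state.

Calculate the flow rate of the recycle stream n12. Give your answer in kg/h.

732.7 kg/h

CO2 enters only via n4 and leaves only via the purge: 1467×0.170 = 0.333×(CO2 in n5), and the membrane unit passes all CO2, so CO2 in n6 = CO2 in n5 = 748.92 kg/h.
ethanol vapour in n6: m_A = 1467×0.830 + (1−0.333)·(1−0.759)·m_A, so m_A = 1217.6/0.8393 = 1450.8 kg/h.
n5 = (1−0.759)×1450.8 + 748.92 = 1098.6 kg/h.
Recycle n12 = (1−0.333)×1098.6 = 732.74 kg/h.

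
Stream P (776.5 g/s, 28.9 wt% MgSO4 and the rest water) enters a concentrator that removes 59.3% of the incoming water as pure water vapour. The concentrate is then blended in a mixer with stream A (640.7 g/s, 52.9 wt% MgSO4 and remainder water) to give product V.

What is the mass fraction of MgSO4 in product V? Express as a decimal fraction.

Vapour removed = 0.593×0.711×776.5 = 327.39 g/s; concentrate = 449.11 g/s.
MgSO4 reaching the mixer = 224.41 (from concentrate) + 640.7×0.529 = 563.34 g/s.
Product flow = 449.11 + 640.7 = 1089.8 g/s; MgSO4 fraction = 0.517.

0.517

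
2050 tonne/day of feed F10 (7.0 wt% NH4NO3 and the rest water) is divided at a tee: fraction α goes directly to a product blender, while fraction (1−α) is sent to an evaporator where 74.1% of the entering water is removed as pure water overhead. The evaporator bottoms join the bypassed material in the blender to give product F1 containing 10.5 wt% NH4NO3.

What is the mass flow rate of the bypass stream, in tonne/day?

1058 tonne/day

All 2050×0.070 = 143.5 tonne/day of NH4NO3 reaches F1, so F1 = 143.5/0.105 = 1366.7 tonne/day and vapour = 683.33 tonne/day.
The evaporator receives (1−α)·2050 of feed at 0.930 water and removes 0.741 of that water:
0.741×0.930×(1−α)×2050 = 683.33
(1−α) = 683.33/1412.7 = 0.4837;  α = 0.5163.
Bypass flow = 0.5163×2050 = 1058.4 tonne/day.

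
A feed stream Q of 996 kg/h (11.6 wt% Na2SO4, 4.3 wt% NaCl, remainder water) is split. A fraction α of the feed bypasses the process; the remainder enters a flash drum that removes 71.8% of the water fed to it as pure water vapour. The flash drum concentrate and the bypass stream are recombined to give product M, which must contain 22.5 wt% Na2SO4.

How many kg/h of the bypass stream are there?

196.9 kg/h

All 996×0.116 = 115.54 kg/h of Na2SO4 reaches M, so M = 115.54/0.225 = 513.49 kg/h and vapour = 482.51 kg/h.
The evaporator receives (1−α)·996 of feed at 0.841 water and removes 0.718 of that water:
0.718×0.841×(1−α)×996 = 482.51
(1−α) = 482.51/601.42 = 0.8023;  α = 0.1977.
Bypass flow = 0.1977×996 = 196.93 kg/h.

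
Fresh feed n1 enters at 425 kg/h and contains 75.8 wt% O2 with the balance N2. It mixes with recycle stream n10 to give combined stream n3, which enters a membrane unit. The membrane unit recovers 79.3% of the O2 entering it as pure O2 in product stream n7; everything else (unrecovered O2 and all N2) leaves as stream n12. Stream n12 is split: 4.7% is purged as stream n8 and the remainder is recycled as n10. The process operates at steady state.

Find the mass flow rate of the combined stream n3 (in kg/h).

N2 enters only via n1 and leaves only via the purge: 425×0.242 = 0.047×(N2 in n12), and the membrane unit passes all N2, so N2 in n3 = N2 in n12 = 2188.3 kg/h.
O2 in n3: m_A = 425×0.758 + (1−0.047)·(1−0.793)·m_A, so m_A = 322.15/0.8027 = 401.32 kg/h.
n3 = 401.32 + 2188.3 = 2589.6 kg/h.

2590 kg/h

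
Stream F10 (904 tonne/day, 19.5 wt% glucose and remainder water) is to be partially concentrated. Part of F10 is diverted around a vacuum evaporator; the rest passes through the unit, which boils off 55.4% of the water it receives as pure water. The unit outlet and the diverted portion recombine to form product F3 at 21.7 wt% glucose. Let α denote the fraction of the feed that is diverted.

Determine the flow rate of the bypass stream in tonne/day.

All 904×0.195 = 176.28 tonne/day of glucose reaches F3, so F3 = 176.28/0.217 = 812.35 tonne/day and vapour = 91.65 tonne/day.
The evaporator receives (1−α)·904 of feed at 0.805 water and removes 0.554 of that water:
0.554×0.805×(1−α)×904 = 91.65
(1−α) = 91.65/403.16 = 0.2273;  α = 0.7727.
Bypass flow = 0.7727×904 = 698.49 tonne/day.

698.5 tonne/day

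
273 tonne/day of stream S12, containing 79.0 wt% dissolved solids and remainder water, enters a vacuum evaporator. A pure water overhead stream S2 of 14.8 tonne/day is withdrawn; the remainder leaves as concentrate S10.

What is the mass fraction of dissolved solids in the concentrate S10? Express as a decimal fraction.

0.8353

dissolved solids is not removed: 273×0.790 = 215.67 tonne/day of dissolved solids enters S10.
Concentrate = 273 − 14.8 = 258.2 tonne/day.
Mass fraction = 215.67/258.2 = 0.8353.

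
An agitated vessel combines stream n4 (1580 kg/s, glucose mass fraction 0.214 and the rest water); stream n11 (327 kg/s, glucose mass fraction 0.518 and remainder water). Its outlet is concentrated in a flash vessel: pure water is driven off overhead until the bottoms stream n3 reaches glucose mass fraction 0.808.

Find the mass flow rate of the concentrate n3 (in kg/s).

glucose entering = 1580×0.214 + 327×0.518 = 507.51 kg/s.
All glucose reports to n3, so n3 = 507.51/0.808 = 628.1 kg/s.

628.1 kg/s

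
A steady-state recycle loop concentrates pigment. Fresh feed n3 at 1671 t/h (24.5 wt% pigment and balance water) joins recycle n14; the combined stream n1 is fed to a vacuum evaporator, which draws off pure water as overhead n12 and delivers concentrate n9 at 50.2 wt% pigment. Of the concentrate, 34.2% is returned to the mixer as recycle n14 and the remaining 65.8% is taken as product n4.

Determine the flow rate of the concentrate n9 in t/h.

Overall pigment balance (none leaves overhead): pigment in fresh feed = pigment in product, i.e. 1671×0.245 = (1−0.342)·n9·0.502.
n9 = 409.39/(0.502×0.658) = 1239.4 t/h.

1239 t/h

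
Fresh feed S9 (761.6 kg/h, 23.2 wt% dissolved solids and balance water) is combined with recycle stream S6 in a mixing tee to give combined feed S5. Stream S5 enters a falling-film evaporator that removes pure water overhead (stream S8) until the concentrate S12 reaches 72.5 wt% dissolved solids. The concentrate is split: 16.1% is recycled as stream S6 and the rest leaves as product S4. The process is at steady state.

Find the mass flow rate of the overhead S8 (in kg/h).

Overall dissolved solids balance (none leaves overhead): dissolved solids in fresh feed = dissolved solids in product, i.e. 761.6×0.232 = (1−0.161)·S12·0.725.
S12 = 176.69/(0.725×0.839) = 290.48 kg/h.
Recycle S6 = 0.161×290.48 = 46.767 kg/h.
Combined feed S5 = 761.6 + 46.767 = 808.37 kg/h.
Overhead S8 = S5 − S12 = 808.37 − 290.48 = 517.89 kg/h.

517.9 kg/h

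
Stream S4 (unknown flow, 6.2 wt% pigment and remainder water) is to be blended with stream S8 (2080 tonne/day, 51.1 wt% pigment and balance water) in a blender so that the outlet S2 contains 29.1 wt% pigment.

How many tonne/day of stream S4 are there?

1998 tonne/day

Let S4 be the unknown flow. Total out = 2080 + S4.
pigment balance: 1062.9 + 0.062·S4 = 0.291·(2080 + S4)
(0.062 − 0.291)·S4 = 0.291×2080 − 1062.9 = -457.6
S4 = -457.6 / -0.229 = 1998.3 tonne/day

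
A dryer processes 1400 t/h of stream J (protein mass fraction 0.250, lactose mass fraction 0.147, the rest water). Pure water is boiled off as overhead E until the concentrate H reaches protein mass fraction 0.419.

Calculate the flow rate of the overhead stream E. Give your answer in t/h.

564.7 t/h

protein is conserved: 1400×0.250 = 350 t/h all reports to the concentrate.
Concentrate = 350/(target fraction) = 835.32 t/h.
Overhead = 1400 − 835.32 = 564.68 t/h.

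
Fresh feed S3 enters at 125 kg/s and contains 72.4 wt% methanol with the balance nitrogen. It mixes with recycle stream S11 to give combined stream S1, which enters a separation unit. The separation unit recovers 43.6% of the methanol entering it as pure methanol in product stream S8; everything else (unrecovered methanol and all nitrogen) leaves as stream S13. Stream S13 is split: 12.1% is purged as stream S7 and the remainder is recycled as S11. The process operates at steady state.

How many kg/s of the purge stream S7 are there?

nitrogen enters only via S3 and leaves only via the purge: 125×0.276 = 0.121×(nitrogen in S13), and the separation unit passes all nitrogen, so nitrogen in S1 = nitrogen in S13 = 285.12 kg/s.
methanol in S1: m_A = 125×0.724 + (1−0.121)·(1−0.436)·m_A, so m_A = 90.5/0.5042 = 179.48 kg/s.
S13 = (1−0.436)×179.48 + 285.12 = 386.35 kg/s.
Purge S7 = 0.121×386.35 = 46.748 kg/s.

46.75 kg/s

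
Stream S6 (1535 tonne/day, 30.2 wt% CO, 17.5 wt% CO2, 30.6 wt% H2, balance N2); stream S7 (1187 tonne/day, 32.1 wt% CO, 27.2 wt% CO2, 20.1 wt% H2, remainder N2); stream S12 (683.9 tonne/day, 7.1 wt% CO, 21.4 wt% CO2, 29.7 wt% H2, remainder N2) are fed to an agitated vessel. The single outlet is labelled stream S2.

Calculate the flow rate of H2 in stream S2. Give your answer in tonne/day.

911.4 tonne/day

H2 out = H2 in = 1535×0.306 + 1187×0.201 + 683.9×0.297 = 911.42 tonne/day.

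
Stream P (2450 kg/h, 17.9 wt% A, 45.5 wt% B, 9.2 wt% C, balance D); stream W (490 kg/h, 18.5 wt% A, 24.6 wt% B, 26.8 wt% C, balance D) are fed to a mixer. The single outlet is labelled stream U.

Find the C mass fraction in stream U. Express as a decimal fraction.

0.1213

Total flow out = 2450 + 490 = 2940 kg/h.
C in = 2450×0.092 + 490×0.268 = 356.72 kg/h.
C mass fraction in U = 356.72/2940 = 0.1213.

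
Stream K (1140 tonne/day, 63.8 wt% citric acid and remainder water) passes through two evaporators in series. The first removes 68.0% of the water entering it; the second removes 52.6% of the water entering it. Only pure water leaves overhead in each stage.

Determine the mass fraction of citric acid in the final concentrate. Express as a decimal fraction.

water in feed = 1140×0.362 = 412.68 tonne/day.
After stage 1: water left = (1−0.680)×412.68 = 132.06; stream total = 859.38 tonne/day.
After stage 2: water left = (1−0.526)×132.06 = 62.595; final concentrate = 789.92 tonne/day.
citric acid fraction = 727.32/789.92 = 0.9208.

0.9208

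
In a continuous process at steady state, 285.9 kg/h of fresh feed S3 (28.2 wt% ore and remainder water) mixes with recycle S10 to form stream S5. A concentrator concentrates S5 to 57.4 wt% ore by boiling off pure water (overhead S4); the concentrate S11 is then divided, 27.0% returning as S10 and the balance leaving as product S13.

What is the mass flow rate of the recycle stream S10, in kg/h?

51.95 kg/h

Overall ore balance (none leaves overhead): ore in fresh feed = ore in product, i.e. 285.9×0.282 = (1−0.270)·S11·0.574.
S11 = 80.624/(0.574×0.730) = 192.41 kg/h.
Recycle S10 = 0.270×192.41 = 51.951 kg/h.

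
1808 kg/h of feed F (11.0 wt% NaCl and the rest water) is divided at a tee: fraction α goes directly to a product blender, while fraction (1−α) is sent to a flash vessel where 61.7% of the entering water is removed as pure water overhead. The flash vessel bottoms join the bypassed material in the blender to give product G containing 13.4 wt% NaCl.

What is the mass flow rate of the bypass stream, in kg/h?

All 1808×0.110 = 198.88 kg/h of NaCl reaches G, so G = 198.88/0.134 = 1484.2 kg/h and vapour = 323.82 kg/h.
The evaporator receives (1−α)·1808 of feed at 0.890 water and removes 0.617 of that water:
0.617×0.890×(1−α)×1808 = 323.82
(1−α) = 323.82/992.83 = 0.3262;  α = 0.6738.
Bypass flow = 0.6738×1808 = 1218.3 kg/h.

1218 kg/h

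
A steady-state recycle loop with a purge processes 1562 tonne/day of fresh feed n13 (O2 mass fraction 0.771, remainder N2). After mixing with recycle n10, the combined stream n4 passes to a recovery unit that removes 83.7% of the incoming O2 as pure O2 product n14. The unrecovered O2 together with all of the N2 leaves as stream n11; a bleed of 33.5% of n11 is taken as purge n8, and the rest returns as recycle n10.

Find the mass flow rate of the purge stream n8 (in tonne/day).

N2 enters only via n13 and leaves only via the purge: 1562×0.229 = 0.335×(N2 in n11), and the recovery unit passes all N2, so N2 in n4 = N2 in n11 = 1067.8 tonne/day.
O2 in n4: m_A = 1562×0.771 + (1−0.335)·(1−0.837)·m_A, so m_A = 1204.3/0.8916 = 1350.7 tonne/day.
n11 = (1−0.837)×1350.7 + 1067.8 = 1287.9 tonne/day.
Purge n8 = 0.335×1287.9 = 431.45 tonne/day.

431.5 tonne/day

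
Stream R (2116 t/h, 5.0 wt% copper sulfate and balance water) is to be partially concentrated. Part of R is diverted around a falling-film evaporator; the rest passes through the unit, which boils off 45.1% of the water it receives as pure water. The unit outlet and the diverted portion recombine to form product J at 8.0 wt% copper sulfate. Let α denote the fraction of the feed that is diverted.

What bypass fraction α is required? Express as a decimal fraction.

All 2116×0.050 = 105.8 t/h of copper sulfate reaches J, so J = 105.8/0.080 = 1322.5 t/h and vapour = 793.5 t/h.
The evaporator receives (1−α)·2116 of feed at 0.950 water and removes 0.451 of that water:
0.451×0.950×(1−α)×2116 = 793.5
(1−α) = 793.5/906.6 = 0.8752;  α = 0.1248.

0.125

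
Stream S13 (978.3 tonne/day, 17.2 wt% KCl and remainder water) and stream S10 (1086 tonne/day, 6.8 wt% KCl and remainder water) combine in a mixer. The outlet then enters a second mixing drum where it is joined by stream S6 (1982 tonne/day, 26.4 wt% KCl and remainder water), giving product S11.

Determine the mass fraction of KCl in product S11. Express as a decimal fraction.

0.189

Overall, product flow = 4046.3 tonne/day.
KCl in = 978.3×0.172 + 1086×0.068 + 1982×0.264 = 765.36 tonne/day.
KCl fraction in S11 = 0.189.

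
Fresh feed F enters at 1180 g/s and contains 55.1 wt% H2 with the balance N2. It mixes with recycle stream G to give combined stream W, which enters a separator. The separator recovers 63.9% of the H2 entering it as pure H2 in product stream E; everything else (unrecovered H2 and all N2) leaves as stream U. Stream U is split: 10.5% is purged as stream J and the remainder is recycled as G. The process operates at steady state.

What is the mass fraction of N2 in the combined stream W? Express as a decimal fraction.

0.840

N2 enters only via F and leaves only via the purge: 1180×0.449 = 0.105×(N2 in U), and the separator passes all N2, so N2 in W = N2 in U = 5045.9 g/s.
H2 in W: m_A = 1180×0.551 + (1−0.105)·(1−0.639)·m_A, so m_A = 650.18/0.6769 = 960.52 g/s.
W = 960.52 + 5045.9 = 6006.4 g/s.
N2 fraction in W = 5045.9/6006.4 = 0.840.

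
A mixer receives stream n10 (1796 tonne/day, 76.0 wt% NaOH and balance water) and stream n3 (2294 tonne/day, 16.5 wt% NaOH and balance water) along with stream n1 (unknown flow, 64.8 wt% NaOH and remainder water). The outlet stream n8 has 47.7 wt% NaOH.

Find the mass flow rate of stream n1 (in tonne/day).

Let n1 be the unknown flow. Total out = 4090 + n1.
NaOH balance: 1743.5 + 0.648·n1 = 0.477·(4090 + n1)
(0.648 − 0.477)·n1 = 0.477×4090 − 1743.5 = 207.46
n1 = 207.46 / 0.171 = 1213.2 tonne/day

1213 tonne/day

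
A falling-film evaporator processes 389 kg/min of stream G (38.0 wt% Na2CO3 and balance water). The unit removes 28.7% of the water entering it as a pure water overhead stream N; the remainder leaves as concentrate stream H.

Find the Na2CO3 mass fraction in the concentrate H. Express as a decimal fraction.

Na2CO3 is not removed: 389×0.380 = 147.82 kg/min of Na2CO3 enters H.
water entering = 389×0.620 = 241.18 kg/min; overhead removed = 0.287×241.18 = 69.219 kg/min.
Concentrate = 389 − 69.219 = 319.78 kg/min.
Mass fraction = 147.82/319.78 = 0.462.

0.462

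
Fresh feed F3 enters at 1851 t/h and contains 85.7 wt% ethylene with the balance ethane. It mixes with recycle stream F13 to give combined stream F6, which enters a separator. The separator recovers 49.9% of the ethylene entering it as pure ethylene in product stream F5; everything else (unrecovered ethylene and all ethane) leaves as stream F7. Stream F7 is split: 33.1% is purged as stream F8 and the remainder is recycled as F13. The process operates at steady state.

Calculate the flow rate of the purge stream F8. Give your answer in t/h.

660.4 t/h

ethane enters only via F3 and leaves only via the purge: 1851×0.143 = 0.331×(ethane in F7), and the separator passes all ethane, so ethane in F6 = ethane in F7 = 799.68 t/h.
ethylene in F6: m_A = 1851×0.857 + (1−0.331)·(1−0.499)·m_A, so m_A = 1586.3/0.6648 = 2386 t/h.
F7 = (1−0.499)×2386 + 799.68 = 1995.1 t/h.
Purge F8 = 0.331×1995.1 = 660.37 t/h.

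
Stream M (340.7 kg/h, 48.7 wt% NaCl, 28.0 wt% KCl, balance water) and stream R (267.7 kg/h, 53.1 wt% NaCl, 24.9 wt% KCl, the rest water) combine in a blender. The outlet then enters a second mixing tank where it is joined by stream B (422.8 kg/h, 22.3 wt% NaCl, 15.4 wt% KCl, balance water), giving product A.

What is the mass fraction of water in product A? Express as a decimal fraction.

0.390

Overall, product flow = 1031.2 kg/h.
water in = 340.7×0.233 + 267.7×0.220 + 422.8×0.623 = 401.68 kg/h.
water fraction in A = 0.390.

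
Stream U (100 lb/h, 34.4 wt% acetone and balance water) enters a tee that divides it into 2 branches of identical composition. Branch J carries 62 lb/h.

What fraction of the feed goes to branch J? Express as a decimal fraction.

0.620

Fraction to J = 62/100 = 0.6200.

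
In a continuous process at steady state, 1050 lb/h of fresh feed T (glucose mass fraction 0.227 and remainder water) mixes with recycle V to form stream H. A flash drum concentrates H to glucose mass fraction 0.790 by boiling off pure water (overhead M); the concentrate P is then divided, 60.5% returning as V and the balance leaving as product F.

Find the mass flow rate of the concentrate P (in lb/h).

Overall glucose balance (none leaves overhead): glucose in fresh feed = glucose in product, i.e. 1050×0.227 = (1−0.605)·P·0.790.
P = 238.35/(0.790×0.395) = 763.82 lb/h.

763.8 lb/h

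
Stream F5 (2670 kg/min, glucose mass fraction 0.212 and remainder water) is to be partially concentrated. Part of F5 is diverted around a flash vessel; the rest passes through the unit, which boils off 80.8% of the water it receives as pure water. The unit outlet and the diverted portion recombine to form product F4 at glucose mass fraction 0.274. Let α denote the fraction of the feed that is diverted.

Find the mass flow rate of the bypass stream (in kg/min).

All 2670×0.212 = 566.04 kg/min of glucose reaches F4, so F4 = 566.04/0.274 = 2065.8 kg/min and vapour = 604.16 kg/min.
The evaporator receives (1−α)·2670 of feed at 0.788 water and removes 0.808 of that water:
0.808×0.788×(1−α)×2670 = 604.16
(1−α) = 604.16/1700 = 0.3554;  α = 0.6446.
Bypass flow = 0.6446×2670 = 1721.1 kg/min.

1721 kg/min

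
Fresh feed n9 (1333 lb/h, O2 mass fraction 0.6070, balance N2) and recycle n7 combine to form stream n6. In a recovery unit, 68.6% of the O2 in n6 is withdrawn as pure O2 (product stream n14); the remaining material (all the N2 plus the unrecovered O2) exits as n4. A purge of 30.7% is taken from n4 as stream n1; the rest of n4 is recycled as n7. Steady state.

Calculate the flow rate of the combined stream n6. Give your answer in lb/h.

2741 lb/h

N2 enters only via n9 and leaves only via the purge: 1333×0.393 = 0.307×(N2 in n4), and the recovery unit passes all N2, so N2 in n6 = N2 in n4 = 1706.4 lb/h.
O2 in n6: m_A = 1333×0.607 + (1−0.307)·(1−0.686)·m_A, so m_A = 809.13/0.7824 = 1034.2 lb/h.
n6 = 1034.2 + 1706.4 = 2740.6 lb/h.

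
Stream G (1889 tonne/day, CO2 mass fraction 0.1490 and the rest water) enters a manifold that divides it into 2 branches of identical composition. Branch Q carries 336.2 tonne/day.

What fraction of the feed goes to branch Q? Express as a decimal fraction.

0.178

Fraction to Q = 336.2/1889 = 0.1780.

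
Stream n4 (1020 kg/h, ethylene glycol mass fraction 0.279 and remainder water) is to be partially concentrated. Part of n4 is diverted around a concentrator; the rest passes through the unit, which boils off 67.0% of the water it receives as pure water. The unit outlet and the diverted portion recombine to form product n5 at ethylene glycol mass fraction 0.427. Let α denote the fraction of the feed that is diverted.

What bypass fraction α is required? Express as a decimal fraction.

All 1020×0.279 = 284.58 kg/h of ethylene glycol reaches n5, so n5 = 284.58/0.427 = 666.46 kg/h and vapour = 353.54 kg/h.
The evaporator receives (1−α)·1020 of feed at 0.721 water and removes 0.670 of that water:
0.670×0.721×(1−α)×1020 = 353.54
(1−α) = 353.54/492.73 = 0.7175;  α = 0.2825.

0.282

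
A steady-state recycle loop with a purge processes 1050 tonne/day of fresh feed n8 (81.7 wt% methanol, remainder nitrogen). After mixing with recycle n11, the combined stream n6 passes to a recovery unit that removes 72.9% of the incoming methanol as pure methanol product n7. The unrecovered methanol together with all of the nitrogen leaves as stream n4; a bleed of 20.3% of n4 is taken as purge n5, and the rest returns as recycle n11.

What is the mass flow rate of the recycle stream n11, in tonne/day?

nitrogen enters only via n8 and leaves only via the purge: 1050×0.183 = 0.203×(nitrogen in n4), and the recovery unit passes all nitrogen, so nitrogen in n6 = nitrogen in n4 = 946.55 tonne/day.
methanol in n6: m_A = 1050×0.817 + (1−0.203)·(1−0.729)·m_A, so m_A = 857.85/0.7840 = 1094.2 tonne/day.
n4 = (1−0.729)×1094.2 + 946.55 = 1243.1 tonne/day.
Recycle n11 = (1−0.203)×1243.1 = 990.73 tonne/day.

990.7 tonne/day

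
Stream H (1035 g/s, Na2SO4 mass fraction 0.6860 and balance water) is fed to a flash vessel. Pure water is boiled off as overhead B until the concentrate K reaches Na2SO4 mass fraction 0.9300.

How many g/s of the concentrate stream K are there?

763.5 g/s

Na2SO4 is conserved: 1035×0.686 = 710.01 g/s all reports to the concentrate.
Concentrate = 710.01/(target fraction) = 763.45 g/s.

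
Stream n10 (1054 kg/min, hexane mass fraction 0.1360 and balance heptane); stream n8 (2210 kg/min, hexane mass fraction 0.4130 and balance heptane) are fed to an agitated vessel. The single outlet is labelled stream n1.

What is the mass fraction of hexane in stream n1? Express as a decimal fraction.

Total flow out = 1054 + 2210 = 3264 kg/min.
hexane in = 1054×0.136 + 2210×0.413 = 1056.1 kg/min.
hexane mass fraction in n1 = 1056.1/3264 = 0.3236.

0.3236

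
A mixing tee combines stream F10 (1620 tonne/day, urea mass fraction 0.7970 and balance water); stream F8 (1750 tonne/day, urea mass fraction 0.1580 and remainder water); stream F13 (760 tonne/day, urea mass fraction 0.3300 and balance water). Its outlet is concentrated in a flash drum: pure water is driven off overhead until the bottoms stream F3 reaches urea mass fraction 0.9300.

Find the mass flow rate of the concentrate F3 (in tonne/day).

urea entering = 1620×0.797 + 1750×0.158 + 760×0.330 = 1818.4 tonne/day.
All urea reports to F3, so F3 = 1818.4/0.930 = 1955.3 tonne/day.

1955 tonne/day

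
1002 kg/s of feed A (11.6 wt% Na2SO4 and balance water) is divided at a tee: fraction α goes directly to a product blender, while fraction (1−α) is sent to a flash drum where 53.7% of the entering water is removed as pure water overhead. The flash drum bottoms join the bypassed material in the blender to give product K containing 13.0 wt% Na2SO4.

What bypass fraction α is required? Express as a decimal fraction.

0.773

All 1002×0.116 = 116.23 kg/s of Na2SO4 reaches K, so K = 116.23/0.130 = 894.09 kg/s and vapour = 107.91 kg/s.
The evaporator receives (1−α)·1002 of feed at 0.884 water and removes 0.537 of that water:
0.537×0.884×(1−α)×1002 = 107.91
(1−α) = 107.91/475.66 = 0.2269;  α = 0.7731.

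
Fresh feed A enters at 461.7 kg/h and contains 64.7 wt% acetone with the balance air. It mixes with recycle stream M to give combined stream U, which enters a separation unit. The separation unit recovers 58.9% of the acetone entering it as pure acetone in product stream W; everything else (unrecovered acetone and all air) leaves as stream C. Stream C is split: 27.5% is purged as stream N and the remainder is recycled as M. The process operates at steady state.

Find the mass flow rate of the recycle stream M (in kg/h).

air enters only via A and leaves only via the purge: 461.7×0.353 = 0.275×(air in C), and the separation unit passes all air, so air in U = air in C = 592.65 kg/h.
acetone in U: m_A = 461.7×0.647 + (1−0.275)·(1−0.589)·m_A, so m_A = 298.72/0.7020 = 425.51 kg/h.
C = (1−0.589)×425.51 + 592.65 = 767.54 kg/h.
Recycle M = (1−0.275)×767.54 = 556.47 kg/h.

556.5 kg/h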